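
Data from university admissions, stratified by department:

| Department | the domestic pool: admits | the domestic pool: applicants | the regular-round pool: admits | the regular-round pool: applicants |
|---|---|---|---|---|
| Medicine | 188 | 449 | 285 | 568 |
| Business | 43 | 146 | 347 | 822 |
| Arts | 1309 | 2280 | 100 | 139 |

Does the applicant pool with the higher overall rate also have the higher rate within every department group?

Medicine: the domestic pool 188/449 = 41.9%, the regular-round pool 285/568 = 50.2% → the regular-round pool
Business: the domestic pool 43/146 = 29.5%, the regular-round pool 347/822 = 42.2% → the regular-round pool
Arts: the domestic pool 1309/2280 = 57.4%, the regular-round pool 100/139 = 71.9% → the regular-round pool
Overall: the domestic pool 1540/2875 = 53.6%, the regular-round pool 732/1529 = 47.9% → the domestic pool
The regular-round pool wins each department group but the domestic pool wins overall — the comparison reverses. The regular-round pool's applicants skew toward Business, which has a lower base rate.

No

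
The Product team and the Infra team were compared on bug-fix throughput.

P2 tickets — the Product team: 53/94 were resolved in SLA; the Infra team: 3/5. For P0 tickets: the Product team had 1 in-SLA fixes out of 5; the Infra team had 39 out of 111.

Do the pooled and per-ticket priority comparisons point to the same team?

No

P2: the Product team 53/94 = 56.4%, the Infra team 3/5 = 60.0% → the Infra team
P0: the Product team 1/5 = 20.0%, the Infra team 39/111 = 35.1% → the Infra team
Overall: the Product team 54/99 = 54.5%, the Infra team 42/116 = 36.2% → the Product team
The Infra team wins each ticket group but the Product team wins overall — the comparison reverses. The Infra team's tickets skew toward P0, which has a lower base rate.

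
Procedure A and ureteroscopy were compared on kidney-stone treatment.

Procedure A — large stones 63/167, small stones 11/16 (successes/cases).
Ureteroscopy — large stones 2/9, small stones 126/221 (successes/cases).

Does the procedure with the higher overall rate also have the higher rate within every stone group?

Large stones: Procedure A 63/167 = 37.7%, ureteroscopy 2/9 = 22.2% → Procedure A
Small stones: Procedure A 11/16 = 68.8%, ureteroscopy 126/221 = 57.0% → Procedure A
Overall: Procedure A 74/183 = 40.4%, ureteroscopy 128/230 = 55.7% → ureteroscopy
Procedure A wins each stone group but ureteroscopy wins overall — the comparison reverses. Procedure A's cases skew toward large stones, which has a lower base rate.

No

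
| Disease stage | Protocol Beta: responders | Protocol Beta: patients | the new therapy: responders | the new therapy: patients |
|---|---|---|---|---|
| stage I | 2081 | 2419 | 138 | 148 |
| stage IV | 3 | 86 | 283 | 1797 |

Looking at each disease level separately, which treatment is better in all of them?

the new therapy

Stage I: Protocol Beta 2081/2419 = 86.0%, the new therapy 138/148 = 93.2% → the new therapy
Stage IV: Protocol Beta 3/86 = 3.5%, the new therapy 283/1797 = 15.7% → the new therapy
The new therapy has the higher rate in both groups.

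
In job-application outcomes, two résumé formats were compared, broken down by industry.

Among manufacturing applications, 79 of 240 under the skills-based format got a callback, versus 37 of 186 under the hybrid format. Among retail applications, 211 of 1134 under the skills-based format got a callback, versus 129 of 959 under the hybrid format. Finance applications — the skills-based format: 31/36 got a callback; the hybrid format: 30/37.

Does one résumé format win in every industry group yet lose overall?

No

Manufacturing: the skills-based format 79/240 = 32.9%, the hybrid format 37/186 = 19.9% → the skills-based format
Retail: the skills-based format 211/1134 = 18.6%, the hybrid format 129/959 = 13.5% → the skills-based format
Finance: the skills-based format 31/36 = 86.1%, the hybrid format 30/37 = 81.1% → the skills-based format
Overall: the skills-based format 321/1410 = 22.8%, the hybrid format 196/1182 = 16.6% → the skills-based format
The skills-based format wins overall and in every industry group — no reversal.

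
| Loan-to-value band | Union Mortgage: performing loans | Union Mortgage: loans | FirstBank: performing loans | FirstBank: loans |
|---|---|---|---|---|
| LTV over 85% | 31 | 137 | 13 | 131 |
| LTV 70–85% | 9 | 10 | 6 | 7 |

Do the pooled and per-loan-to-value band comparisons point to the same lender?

Yes

LTV over 85%: Union Mortgage 31/137 = 22.6%, FirstBank 13/131 = 9.9% → Union Mortgage
LTV 70–85%: Union Mortgage 9/10 = 90.0%, FirstBank 6/7 = 85.7% → Union Mortgage
Overall: Union Mortgage 40/147 = 27.2%, FirstBank 19/138 = 13.8% → Union Mortgage
Union Mortgage wins overall and in every loan-to-value group — no reversal.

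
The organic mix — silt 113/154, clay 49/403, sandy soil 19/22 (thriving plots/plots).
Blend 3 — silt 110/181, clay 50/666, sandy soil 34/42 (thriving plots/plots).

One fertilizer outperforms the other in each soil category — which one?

Silt: the organic mix 113/154 = 73.4%, Blend 3 110/181 = 60.8% → the organic mix
Clay: the organic mix 49/403 = 12.2%, Blend 3 50/666 = 7.5% → the organic mix
Sandy soil: the organic mix 19/22 = 86.4%, Blend 3 34/42 = 81.0% → the organic mix
The organic mix has the higher rate in all 3 groups.

the organic mix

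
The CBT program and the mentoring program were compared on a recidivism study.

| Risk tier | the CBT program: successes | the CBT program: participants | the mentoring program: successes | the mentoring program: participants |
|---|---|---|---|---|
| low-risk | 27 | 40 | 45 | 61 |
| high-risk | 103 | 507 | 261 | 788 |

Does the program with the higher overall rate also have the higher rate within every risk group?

Low-risk: the CBT program 27/40 = 67.5%, the mentoring program 45/61 = 73.8% → the mentoring program
High-risk: the CBT program 103/507 = 20.3%, the mentoring program 261/788 = 33.1% → the mentoring program
Overall: the CBT program 130/547 = 23.8%, the mentoring program 306/849 = 36.0% → the mentoring program
The mentoring program wins overall and in every risk group — no reversal.

Yes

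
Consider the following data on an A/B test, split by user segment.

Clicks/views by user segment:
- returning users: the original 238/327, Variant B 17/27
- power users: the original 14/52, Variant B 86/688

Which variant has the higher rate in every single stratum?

Returning users: the original 238/327 = 72.8%, Variant B 17/27 = 63.0% → the original
Power users: the original 14/52 = 26.9%, Variant B 86/688 = 12.5% → the original
The original has the higher rate in both groups.

the original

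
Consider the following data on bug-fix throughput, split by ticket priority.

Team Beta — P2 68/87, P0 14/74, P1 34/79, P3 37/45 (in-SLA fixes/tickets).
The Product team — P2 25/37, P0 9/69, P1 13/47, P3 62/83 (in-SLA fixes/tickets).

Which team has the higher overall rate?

Team Beta

P2: Team Beta 68/87 = 78.2%, the Product team 25/37 = 67.6% → Team Beta
P0: Team Beta 14/74 = 18.9%, the Product team 9/69 = 13.0% → Team Beta
P1: Team Beta 34/79 = 43.0%, the Product team 13/47 = 27.7% → Team Beta
P3: Team Beta 37/45 = 82.2%, the Product team 62/83 = 74.7% → Team Beta
Overall: Team Beta 153/285 = 53.7%, the Product team 109/236 = 46.2% → Team Beta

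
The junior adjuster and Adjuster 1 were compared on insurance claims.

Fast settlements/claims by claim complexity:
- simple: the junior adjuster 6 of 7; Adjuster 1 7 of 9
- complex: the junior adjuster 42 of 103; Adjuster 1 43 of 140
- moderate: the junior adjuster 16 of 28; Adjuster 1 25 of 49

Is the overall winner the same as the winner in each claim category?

Yes

Simple: the junior adjuster 6/7 = 85.7%, Adjuster 1 7/9 = 77.8% → the junior adjuster
Complex: the junior adjuster 42/103 = 40.8%, Adjuster 1 43/140 = 30.7% → the junior adjuster
Moderate: the junior adjuster 16/28 = 57.1%, Adjuster 1 25/49 = 51.0% → the junior adjuster
Overall: the junior adjuster 64/138 = 46.4%, Adjuster 1 75/198 = 37.9% → the junior adjuster
The junior adjuster wins overall and in every claim group — no reversal.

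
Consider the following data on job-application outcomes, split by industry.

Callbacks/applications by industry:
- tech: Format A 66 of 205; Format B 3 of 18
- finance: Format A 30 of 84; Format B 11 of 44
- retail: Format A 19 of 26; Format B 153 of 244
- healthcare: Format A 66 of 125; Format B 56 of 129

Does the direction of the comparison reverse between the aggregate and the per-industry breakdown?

Tech: Format A 66/205 = 32.2%, Format B 3/18 = 16.7% → Format A
Finance: Format A 30/84 = 35.7%, Format B 11/44 = 25.0% → Format A
Retail: Format A 19/26 = 73.1%, Format B 153/244 = 62.7% → Format A
Healthcare: Format A 66/125 = 52.8%, Format B 56/129 = 43.4% → Format A
Overall: Format A 181/440 = 41.1%, Format B 223/435 = 51.3% → Format B
Format A wins each industry group but Format B wins overall — the comparison reverses. Format A's applications skew toward tech, which has a lower base rate.

Yes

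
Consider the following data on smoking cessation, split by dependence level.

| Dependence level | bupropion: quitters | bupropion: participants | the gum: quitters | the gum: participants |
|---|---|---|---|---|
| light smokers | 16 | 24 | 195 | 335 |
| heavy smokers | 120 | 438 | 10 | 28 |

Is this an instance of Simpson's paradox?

Light smokers: bupropion 16/24 = 66.7%, the gum 195/335 = 58.2% → bupropion
Heavy smokers: bupropion 120/438 = 27.4%, the gum 10/28 = 35.7% → the gum
Overall: bupropion 136/462 = 29.4%, the gum 205/363 = 56.5% → the gum
Neither sweeps: bupropion wins 1 of 2 groups, the gum wins 1. The gum wins overall but not every group — no Simpson reversal.

No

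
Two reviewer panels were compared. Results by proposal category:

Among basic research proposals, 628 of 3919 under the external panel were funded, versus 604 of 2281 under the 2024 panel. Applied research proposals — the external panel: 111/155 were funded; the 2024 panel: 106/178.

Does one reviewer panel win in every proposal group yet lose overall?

No

Basic research: the external panel 628/3919 = 16.0%, the 2024 panel 604/2281 = 26.5% → the 2024 panel
Applied research: the external panel 111/155 = 71.6%, the 2024 panel 106/178 = 59.6% → the external panel
Overall: the external panel 739/4074 = 18.1%, the 2024 panel 710/2459 = 28.9% → the 2024 panel
Neither sweeps: the external panel wins 1 of 2 groups, the 2024 panel wins 1. The 2024 panel wins overall but not every group — no Simpson reversal.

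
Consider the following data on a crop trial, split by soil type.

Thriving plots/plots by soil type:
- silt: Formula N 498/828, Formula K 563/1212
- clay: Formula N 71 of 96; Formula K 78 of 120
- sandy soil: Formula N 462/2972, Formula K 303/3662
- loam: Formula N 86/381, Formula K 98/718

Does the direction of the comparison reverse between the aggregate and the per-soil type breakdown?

Silt: Formula N 498/828 = 60.1%, Formula K 563/1212 = 46.5% → Formula N
Clay: Formula N 71/96 = 74.0%, Formula K 78/120 = 65.0% → Formula N
Sandy soil: Formula N 462/2972 = 15.5%, Formula K 303/3662 = 8.3% → Formula N
Loam: Formula N 86/381 = 22.6%, Formula K 98/718 = 13.6% → Formula N
Overall: Formula N 1117/4277 = 26.1%, Formula K 1042/5712 = 18.2% → Formula N
Formula N wins overall and in every soil group — no reversal.

No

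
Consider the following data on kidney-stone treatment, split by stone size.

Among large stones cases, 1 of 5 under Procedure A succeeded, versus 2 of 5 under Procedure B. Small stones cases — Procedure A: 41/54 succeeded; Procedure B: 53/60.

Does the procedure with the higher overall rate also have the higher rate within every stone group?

Large stones: Procedure A 1/5 = 20.0%, Procedure B 2/5 = 40.0% → Procedure B
Small stones: Procedure A 41/54 = 75.9%, Procedure B 53/60 = 88.3% → Procedure B
Overall: Procedure A 42/59 = 71.2%, Procedure B 55/65 = 84.6% → Procedure B
Procedure B wins overall and in every stone group — no reversal.

Yes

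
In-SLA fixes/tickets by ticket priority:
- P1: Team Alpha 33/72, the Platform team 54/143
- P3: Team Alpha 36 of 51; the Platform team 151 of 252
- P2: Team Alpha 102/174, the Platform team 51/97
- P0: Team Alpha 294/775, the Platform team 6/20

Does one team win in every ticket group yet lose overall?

Yes

P1: Team Alpha 33/72 = 45.8%, the Platform team 54/143 = 37.8% → Team Alpha
P3: Team Alpha 36/51 = 70.6%, the Platform team 151/252 = 59.9% → Team Alpha
P2: Team Alpha 102/174 = 58.6%, the Platform team 51/97 = 52.6% → Team Alpha
P0: Team Alpha 294/775 = 37.9%, the Platform team 6/20 = 30.0% → Team Alpha
Overall: Team Alpha 465/1072 = 43.4%, the Platform team 262/512 = 51.2% → the Platform team
Team Alpha wins each ticket group but the Platform team wins overall — the comparison reverses. Team Alpha's tickets skew toward P0, which has a lower base rate.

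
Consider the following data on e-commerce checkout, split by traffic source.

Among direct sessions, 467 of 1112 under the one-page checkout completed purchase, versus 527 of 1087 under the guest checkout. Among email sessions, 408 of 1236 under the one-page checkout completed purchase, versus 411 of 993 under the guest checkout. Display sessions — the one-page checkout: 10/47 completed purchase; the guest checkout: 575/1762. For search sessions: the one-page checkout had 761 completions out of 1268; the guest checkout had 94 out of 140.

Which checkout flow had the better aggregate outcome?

the one-page checkout

Direct: the one-page checkout 467/1112 = 42.0%, the guest checkout 527/1087 = 48.5% → the guest checkout
Email: the one-page checkout 408/1236 = 33.0%, the guest checkout 411/993 = 41.4% → the guest checkout
Display: the one-page checkout 10/47 = 21.3%, the guest checkout 575/1762 = 32.6% → the guest checkout
Search: the one-page checkout 761/1268 = 60.0%, the guest checkout 94/140 = 67.1% → the guest checkout
Overall: the one-page checkout 1646/3663 = 44.9%, the guest checkout 1607/3982 = 40.4% → the one-page checkout
(The guest checkout wins every traffic group but the one-page checkout wins overall — the guest checkout's sessions skew toward the low-rate display group.)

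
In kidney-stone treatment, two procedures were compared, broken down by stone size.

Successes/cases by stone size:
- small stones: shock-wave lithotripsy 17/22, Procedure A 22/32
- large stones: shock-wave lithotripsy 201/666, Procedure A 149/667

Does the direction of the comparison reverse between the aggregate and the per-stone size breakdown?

Small stones: shock-wave lithotripsy 17/22 = 77.3%, Procedure A 22/32 = 68.8% → shock-wave lithotripsy
Large stones: shock-wave lithotripsy 201/666 = 30.2%, Procedure A 149/667 = 22.3% → shock-wave lithotripsy
Overall: shock-wave lithotripsy 218/688 = 31.7%, Procedure A 171/699 = 24.5% → shock-wave lithotripsy
Shock-wave lithotripsy wins overall and in every stone group — no reversal.

No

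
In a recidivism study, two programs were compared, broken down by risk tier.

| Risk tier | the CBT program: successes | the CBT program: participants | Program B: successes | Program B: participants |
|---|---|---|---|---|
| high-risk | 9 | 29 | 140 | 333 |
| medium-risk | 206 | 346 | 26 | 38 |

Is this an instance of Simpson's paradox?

High-risk: the CBT program 9/29 = 31.0%, Program B 140/333 = 42.0% → Program B
Medium-risk: the CBT program 206/346 = 59.5%, Program B 26/38 = 68.4% → Program B
Overall: the CBT program 215/375 = 57.3%, Program B 166/371 = 44.7% → the CBT program
Program B wins each risk group but the CBT program wins overall — the comparison reverses. Program B's participants skew toward high-risk, which has a lower base rate.

Yes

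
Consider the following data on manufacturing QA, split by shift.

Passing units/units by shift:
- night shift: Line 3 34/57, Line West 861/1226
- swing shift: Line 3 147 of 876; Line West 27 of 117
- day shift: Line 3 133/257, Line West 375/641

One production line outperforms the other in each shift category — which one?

Line West

Night shift: Line 3 34/57 = 59.6%, Line West 861/1226 = 70.2% → Line West
Swing shift: Line 3 147/876 = 16.8%, Line West 27/117 = 23.1% → Line West
Day shift: Line 3 133/257 = 51.8%, Line West 375/641 = 58.5% → Line West
Line West has the higher rate in all 3 groups.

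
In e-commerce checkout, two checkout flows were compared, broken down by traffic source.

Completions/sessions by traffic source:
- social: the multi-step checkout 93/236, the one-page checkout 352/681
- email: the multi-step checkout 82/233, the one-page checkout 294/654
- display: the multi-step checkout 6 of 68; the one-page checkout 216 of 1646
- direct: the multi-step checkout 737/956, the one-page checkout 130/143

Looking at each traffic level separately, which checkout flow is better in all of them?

Social: the multi-step checkout 93/236 = 39.4%, the one-page checkout 352/681 = 51.7% → the one-page checkout
Email: the multi-step checkout 82/233 = 35.2%, the one-page checkout 294/654 = 45.0% → the one-page checkout
Display: the multi-step checkout 6/68 = 8.8%, the one-page checkout 216/1646 = 13.1% → the one-page checkout
Direct: the multi-step checkout 737/956 = 77.1%, the one-page checkout 130/143 = 90.9% → the one-page checkout
The one-page checkout has the higher rate in all 4 groups.

the one-page checkout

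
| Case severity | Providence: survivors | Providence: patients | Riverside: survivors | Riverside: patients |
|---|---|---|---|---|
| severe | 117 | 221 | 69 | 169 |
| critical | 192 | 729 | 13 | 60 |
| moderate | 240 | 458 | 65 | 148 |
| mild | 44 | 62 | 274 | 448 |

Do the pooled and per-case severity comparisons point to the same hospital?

Severe: Providence 117/221 = 52.9%, Riverside 69/169 = 40.8% → Providence
Critical: Providence 192/729 = 26.3%, Riverside 13/60 = 21.7% → Providence
Moderate: Providence 240/458 = 52.4%, Riverside 65/148 = 43.9% → Providence
Mild: Providence 44/62 = 71.0%, Riverside 274/448 = 61.2% → Providence
Overall: Providence 593/1470 = 40.3%, Riverside 421/825 = 51.0% → Riverside
Providence wins each case group but Riverside wins overall — the comparison reverses. Providence's patients skew toward critical, which has a lower base rate.

No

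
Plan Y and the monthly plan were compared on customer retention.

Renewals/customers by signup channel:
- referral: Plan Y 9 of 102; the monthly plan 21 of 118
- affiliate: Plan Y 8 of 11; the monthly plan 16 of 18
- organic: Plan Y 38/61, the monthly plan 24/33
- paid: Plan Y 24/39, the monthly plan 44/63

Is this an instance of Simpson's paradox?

No

Referral: Plan Y 9/102 = 8.8%, the monthly plan 21/118 = 17.8% → the monthly plan
Affiliate: Plan Y 8/11 = 72.7%, the monthly plan 16/18 = 88.9% → the monthly plan
Organic: Plan Y 38/61 = 62.3%, the monthly plan 24/33 = 72.7% → the monthly plan
Paid: Plan Y 24/39 = 61.5%, the monthly plan 44/63 = 69.8% → the monthly plan
Overall: Plan Y 79/213 = 37.1%, the monthly plan 105/232 = 45.3% → the monthly plan
The monthly plan wins overall and in every signup group — no reversal.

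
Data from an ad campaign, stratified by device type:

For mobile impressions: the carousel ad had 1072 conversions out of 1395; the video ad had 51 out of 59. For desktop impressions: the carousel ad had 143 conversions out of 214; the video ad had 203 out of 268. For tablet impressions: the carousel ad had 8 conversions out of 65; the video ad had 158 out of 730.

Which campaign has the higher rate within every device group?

the video ad

Mobile: the carousel ad 1072/1395 = 76.8%, the video ad 51/59 = 86.4% → the video ad
Desktop: the carousel ad 143/214 = 66.8%, the video ad 203/268 = 75.7% → the video ad
Tablet: the carousel ad 8/65 = 12.3%, the video ad 158/730 = 21.6% → the video ad
The video ad has the higher rate in all 3 groups.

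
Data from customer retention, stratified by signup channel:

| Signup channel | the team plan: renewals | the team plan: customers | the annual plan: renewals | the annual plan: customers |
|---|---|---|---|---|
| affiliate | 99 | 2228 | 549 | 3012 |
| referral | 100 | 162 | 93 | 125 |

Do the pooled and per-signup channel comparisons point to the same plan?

Affiliate: the team plan 99/2228 = 4.4%, the annual plan 549/3012 = 18.2% → the annual plan
Referral: the team plan 100/162 = 61.7%, the annual plan 93/125 = 74.4% → the annual plan
Overall: the team plan 199/2390 = 8.3%, the annual plan 642/3137 = 20.5% → the annual plan
The annual plan wins overall and in every signup group — no reversal.

Yes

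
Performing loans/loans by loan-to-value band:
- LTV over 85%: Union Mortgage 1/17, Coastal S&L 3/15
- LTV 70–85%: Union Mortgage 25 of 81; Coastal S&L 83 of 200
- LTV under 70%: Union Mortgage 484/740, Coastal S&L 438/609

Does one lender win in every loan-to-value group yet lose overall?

LTV over 85%: Union Mortgage 1/17 = 5.9%, Coastal S&L 3/15 = 20.0% → Coastal S&L
LTV 70–85%: Union Mortgage 25/81 = 30.9%, Coastal S&L 83/200 = 41.5% → Coastal S&L
LTV under 70%: Union Mortgage 484/740 = 65.4%, Coastal S&L 438/609 = 71.9% → Coastal S&L
Overall: Union Mortgage 510/838 = 60.9%, Coastal S&L 524/824 = 63.6% → Coastal S&L
Coastal S&L wins overall and in every loan-to-value group — no reversal.

No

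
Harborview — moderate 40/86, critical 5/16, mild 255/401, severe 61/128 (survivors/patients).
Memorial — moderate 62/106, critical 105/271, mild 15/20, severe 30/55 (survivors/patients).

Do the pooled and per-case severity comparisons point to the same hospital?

No

Moderate: Harborview 40/86 = 46.5%, Memorial 62/106 = 58.5% → Memorial
Critical: Harborview 5/16 = 31.2%, Memorial 105/271 = 38.7% → Memorial
Mild: Harborview 255/401 = 63.6%, Memorial 15/20 = 75.0% → Memorial
Severe: Harborview 61/128 = 47.7%, Memorial 30/55 = 54.5% → Memorial
Overall: Harborview 361/631 = 57.2%, Memorial 212/452 = 46.9% → Harborview
Memorial wins each case group but Harborview wins overall — the comparison reverses. Memorial's patients skew toward critical, which has a lower base rate.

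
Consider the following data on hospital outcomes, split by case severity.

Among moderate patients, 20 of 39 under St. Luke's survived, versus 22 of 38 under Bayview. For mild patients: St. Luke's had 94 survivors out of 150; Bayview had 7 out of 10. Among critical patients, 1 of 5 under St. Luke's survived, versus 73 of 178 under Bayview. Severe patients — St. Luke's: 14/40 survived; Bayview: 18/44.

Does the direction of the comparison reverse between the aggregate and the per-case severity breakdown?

Moderate: St. Luke's 20/39 = 51.3%, Bayview 22/38 = 57.9% → Bayview
Mild: St. Luke's 94/150 = 62.7%, Bayview 7/10 = 70.0% → Bayview
Critical: St. Luke's 1/5 = 20.0%, Bayview 73/178 = 41.0% → Bayview
Severe: St. Luke's 14/40 = 35.0%, Bayview 18/44 = 40.9% → Bayview
Overall: St. Luke's 129/234 = 55.1%, Bayview 120/270 = 44.4% → St. Luke's
Bayview wins each case group but St. Luke's wins overall — the comparison reverses. Bayview's patients skew toward critical, which has a lower base rate.

Yes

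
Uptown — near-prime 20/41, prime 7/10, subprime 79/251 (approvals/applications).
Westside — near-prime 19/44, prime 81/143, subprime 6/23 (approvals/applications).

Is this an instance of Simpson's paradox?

Yes

Near-prime: Uptown 20/41 = 48.8%, Westside 19/44 = 43.2% → Uptown
Prime: Uptown 7/10 = 70.0%, Westside 81/143 = 56.6% → Uptown
Subprime: Uptown 79/251 = 31.5%, Westside 6/23 = 26.1% → Uptown
Overall: Uptown 106/302 = 35.1%, Westside 106/210 = 50.5% → Westside
Uptown wins each credit group but Westside wins overall — the comparison reverses. Uptown's applications skew toward subprime, which has a lower base rate.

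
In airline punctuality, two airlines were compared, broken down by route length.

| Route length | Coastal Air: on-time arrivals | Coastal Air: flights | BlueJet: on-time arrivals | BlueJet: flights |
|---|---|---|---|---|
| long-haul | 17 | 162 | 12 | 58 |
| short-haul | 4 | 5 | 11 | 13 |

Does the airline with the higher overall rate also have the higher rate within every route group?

Yes

Long-haul: Coastal Air 17/162 = 10.5%, BlueJet 12/58 = 20.7% → BlueJet
Short-haul: Coastal Air 4/5 = 80.0%, BlueJet 11/13 = 84.6% → BlueJet
Overall: Coastal Air 21/167 = 12.6%, BlueJet 23/71 = 32.4% → BlueJet
BlueJet wins overall and in every route group — no reversal.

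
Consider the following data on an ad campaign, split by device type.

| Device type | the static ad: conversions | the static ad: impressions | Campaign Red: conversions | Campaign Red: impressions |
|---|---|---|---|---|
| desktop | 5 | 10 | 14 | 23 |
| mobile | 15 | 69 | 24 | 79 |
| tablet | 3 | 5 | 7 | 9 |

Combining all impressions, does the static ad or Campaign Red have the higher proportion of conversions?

Campaign Red

Desktop: the static ad 5/10 = 50.0%, Campaign Red 14/23 = 60.9% → Campaign Red
Mobile: the static ad 15/69 = 21.7%, Campaign Red 24/79 = 30.4% → Campaign Red
Tablet: the static ad 3/5 = 60.0%, Campaign Red 7/9 = 77.8% → Campaign Red
Overall: the static ad 23/84 = 27.4%, Campaign Red 45/111 = 40.5% → Campaign Red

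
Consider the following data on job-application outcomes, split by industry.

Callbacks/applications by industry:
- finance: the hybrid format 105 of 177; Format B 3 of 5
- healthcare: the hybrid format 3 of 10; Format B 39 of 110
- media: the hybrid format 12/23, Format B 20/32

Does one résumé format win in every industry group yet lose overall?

Yes

Finance: the hybrid format 105/177 = 59.3%, Format B 3/5 = 60.0% → Format B
Healthcare: the hybrid format 3/10 = 30.0%, Format B 39/110 = 35.5% → Format B
Media: the hybrid format 12/23 = 52.2%, Format B 20/32 = 62.5% → Format B
Overall: the hybrid format 120/210 = 57.1%, Format B 62/147 = 42.2% → the hybrid format
Format B wins each industry group but the hybrid format wins overall — the comparison reverses. Format B's applications skew toward healthcare, which has a lower base rate.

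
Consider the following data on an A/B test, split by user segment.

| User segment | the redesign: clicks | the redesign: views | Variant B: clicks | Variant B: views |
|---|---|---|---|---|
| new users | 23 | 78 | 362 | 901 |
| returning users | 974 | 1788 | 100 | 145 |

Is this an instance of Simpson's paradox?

New users: the redesign 23/78 = 29.5%, Variant B 362/901 = 40.2% → Variant B
Returning users: the redesign 974/1788 = 54.5%, Variant B 100/145 = 69.0% → Variant B
Overall: the redesign 997/1866 = 53.4%, Variant B 462/1046 = 44.2% → the redesign
Variant B wins each user group but the redesign wins overall — the comparison reverses. Variant B's views skew toward new users, which has a lower base rate.

Yes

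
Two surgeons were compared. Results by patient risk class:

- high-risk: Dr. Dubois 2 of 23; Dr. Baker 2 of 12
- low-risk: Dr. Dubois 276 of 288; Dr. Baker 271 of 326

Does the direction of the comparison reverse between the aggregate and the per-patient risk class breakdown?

High-risk: Dr. Dubois 2/23 = 8.7%, Dr. Baker 2/12 = 16.7% → Dr. Baker
Low-risk: Dr. Dubois 276/288 = 95.8%, Dr. Baker 271/326 = 83.1% → Dr. Dubois
Overall: Dr. Dubois 278/311 = 89.4%, Dr. Baker 273/338 = 80.8% → Dr. Dubois
Neither sweeps: Dr. Dubois wins 1 of 2 groups, Dr. Baker wins 1. Dr. Dubois wins overall but not every group — no Simpson reversal.

No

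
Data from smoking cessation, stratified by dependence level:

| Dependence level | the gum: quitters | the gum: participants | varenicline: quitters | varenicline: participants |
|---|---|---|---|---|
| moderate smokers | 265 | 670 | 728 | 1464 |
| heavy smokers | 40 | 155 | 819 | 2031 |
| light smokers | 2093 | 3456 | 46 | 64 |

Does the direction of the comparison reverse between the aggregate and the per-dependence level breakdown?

Yes

Moderate smokers: the gum 265/670 = 39.6%, varenicline 728/1464 = 49.7% → varenicline
Heavy smokers: the gum 40/155 = 25.8%, varenicline 819/2031 = 40.3% → varenicline
Light smokers: the gum 2093/3456 = 60.6%, varenicline 46/64 = 71.9% → varenicline
Overall: the gum 2398/4281 = 56.0%, varenicline 1593/3559 = 44.8% → the gum
Varenicline wins each dependence group but the gum wins overall — the comparison reverses. Varenicline's participants skew toward heavy smokers, which has a lower base rate.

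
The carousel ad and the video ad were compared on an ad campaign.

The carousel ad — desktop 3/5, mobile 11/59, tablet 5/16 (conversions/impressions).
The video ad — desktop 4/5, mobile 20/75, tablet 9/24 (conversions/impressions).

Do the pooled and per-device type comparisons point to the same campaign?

Yes

Desktop: the carousel ad 3/5 = 60.0%, the video ad 4/5 = 80.0% → the video ad
Mobile: the carousel ad 11/59 = 18.6%, the video ad 20/75 = 26.7% → the video ad
Tablet: the carousel ad 5/16 = 31.2%, the video ad 9/24 = 37.5% → the video ad
Overall: the carousel ad 19/80 = 23.8%, the video ad 33/104 = 31.7% → the video ad
The video ad wins overall and in every device group — no reversal.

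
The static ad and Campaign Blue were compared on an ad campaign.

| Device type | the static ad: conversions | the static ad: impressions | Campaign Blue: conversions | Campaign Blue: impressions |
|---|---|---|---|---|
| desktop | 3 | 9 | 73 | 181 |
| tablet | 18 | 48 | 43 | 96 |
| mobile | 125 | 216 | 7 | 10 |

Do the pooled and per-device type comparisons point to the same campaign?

Desktop: the static ad 3/9 = 33.3%, Campaign Blue 73/181 = 40.3% → Campaign Blue
Tablet: the static ad 18/48 = 37.5%, Campaign Blue 43/96 = 44.8% → Campaign Blue
Mobile: the static ad 125/216 = 57.9%, Campaign Blue 7/10 = 70.0% → Campaign Blue
Overall: the static ad 146/273 = 53.5%, Campaign Blue 123/287 = 42.9% → the static ad
Campaign Blue wins each device group but the static ad wins overall — the comparison reverses. Campaign Blue's impressions skew toward desktop, which has a lower base rate.

No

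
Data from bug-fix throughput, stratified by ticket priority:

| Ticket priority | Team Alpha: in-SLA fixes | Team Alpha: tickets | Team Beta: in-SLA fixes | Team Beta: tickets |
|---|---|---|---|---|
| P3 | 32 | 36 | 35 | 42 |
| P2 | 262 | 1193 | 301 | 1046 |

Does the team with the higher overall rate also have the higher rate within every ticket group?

P3: Team Alpha 32/36 = 88.9%, Team Beta 35/42 = 83.3% → Team Alpha
P2: Team Alpha 262/1193 = 22.0%, Team Beta 301/1046 = 28.8% → Team Beta
Overall: Team Alpha 294/1229 = 23.9%, Team Beta 336/1088 = 30.9% → Team Beta
Neither sweeps: Team Alpha wins 1 of 2 groups, Team Beta wins 1. Team Beta wins overall but not every group — no Simpson reversal.

No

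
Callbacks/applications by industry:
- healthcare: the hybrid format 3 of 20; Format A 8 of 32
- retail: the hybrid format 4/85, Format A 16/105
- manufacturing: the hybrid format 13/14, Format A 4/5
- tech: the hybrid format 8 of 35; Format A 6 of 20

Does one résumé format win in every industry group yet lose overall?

Healthcare: the hybrid format 3/20 = 15.0%, Format A 8/32 = 25.0% → Format A
Retail: the hybrid format 4/85 = 4.7%, Format A 16/105 = 15.2% → Format A
Manufacturing: the hybrid format 13/14 = 92.9%, Format A 4/5 = 80.0% → the hybrid format
Tech: the hybrid format 8/35 = 22.9%, Format A 6/20 = 30.0% → Format A
Overall: the hybrid format 28/154 = 18.2%, Format A 34/162 = 21.0% → Format A
Neither sweeps: the hybrid format wins 1 of 4 groups, Format A wins 3. Format A wins overall but not every group — no Simpson reversal.

No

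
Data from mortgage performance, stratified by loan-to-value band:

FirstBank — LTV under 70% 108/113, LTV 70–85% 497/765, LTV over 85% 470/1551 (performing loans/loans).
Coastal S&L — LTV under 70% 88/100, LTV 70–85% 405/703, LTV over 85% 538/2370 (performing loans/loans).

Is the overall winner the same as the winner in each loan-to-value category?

Yes

LTV under 70%: FirstBank 108/113 = 95.6%, Coastal S&L 88/100 = 88.0% → FirstBank
LTV 70–85%: FirstBank 497/765 = 65.0%, Coastal S&L 405/703 = 57.6% → FirstBank
LTV over 85%: FirstBank 470/1551 = 30.3%, Coastal S&L 538/2370 = 22.7% → FirstBank
Overall: FirstBank 1075/2429 = 44.3%, Coastal S&L 1031/3173 = 32.5% → FirstBank
FirstBank wins overall and in every loan-to-value group — no reversal.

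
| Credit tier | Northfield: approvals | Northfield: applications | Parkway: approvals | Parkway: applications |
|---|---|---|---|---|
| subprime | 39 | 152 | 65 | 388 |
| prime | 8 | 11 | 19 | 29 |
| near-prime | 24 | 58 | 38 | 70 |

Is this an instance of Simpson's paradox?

No

Subprime: Northfield 39/152 = 25.7%, Parkway 65/388 = 16.8% → Northfield
Prime: Northfield 8/11 = 72.7%, Parkway 19/29 = 65.5% → Northfield
Near-prime: Northfield 24/58 = 41.4%, Parkway 38/70 = 54.3% → Parkway
Overall: Northfield 71/221 = 32.1%, Parkway 122/487 = 25.1% → Northfield
Neither sweeps: Northfield wins 2 of 3 groups, Parkway wins 1. Northfield wins overall but not every group — no Simpson reversal.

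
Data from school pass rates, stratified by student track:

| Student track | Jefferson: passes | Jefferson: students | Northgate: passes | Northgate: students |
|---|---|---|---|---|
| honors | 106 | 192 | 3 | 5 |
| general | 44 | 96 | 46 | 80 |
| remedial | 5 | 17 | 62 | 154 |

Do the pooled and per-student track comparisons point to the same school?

No

Honors: Jefferson 106/192 = 55.2%, Northgate 3/5 = 60.0% → Northgate
General: Jefferson 44/96 = 45.8%, Northgate 46/80 = 57.5% → Northgate
Remedial: Jefferson 5/17 = 29.4%, Northgate 62/154 = 40.3% → Northgate
Overall: Jefferson 155/305 = 50.8%, Northgate 111/239 = 46.4% → Jefferson
Northgate wins each student group but Jefferson wins overall — the comparison reverses. Northgate's students skew toward remedial, which has a lower base rate.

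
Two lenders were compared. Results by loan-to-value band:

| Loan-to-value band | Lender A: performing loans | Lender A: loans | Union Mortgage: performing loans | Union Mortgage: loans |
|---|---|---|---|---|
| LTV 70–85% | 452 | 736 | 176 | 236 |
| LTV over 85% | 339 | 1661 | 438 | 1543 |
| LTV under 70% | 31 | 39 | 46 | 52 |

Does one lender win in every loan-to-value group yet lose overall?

No

LTV 70–85%: Lender A 452/736 = 61.4%, Union Mortgage 176/236 = 74.6% → Union Mortgage
LTV over 85%: Lender A 339/1661 = 20.4%, Union Mortgage 438/1543 = 28.4% → Union Mortgage
LTV under 70%: Lender A 31/39 = 79.5%, Union Mortgage 46/52 = 88.5% → Union Mortgage
Overall: Lender A 822/2436 = 33.7%, Union Mortgage 660/1831 = 36.0% → Union Mortgage
Union Mortgage wins overall and in every loan-to-value group — no reversal.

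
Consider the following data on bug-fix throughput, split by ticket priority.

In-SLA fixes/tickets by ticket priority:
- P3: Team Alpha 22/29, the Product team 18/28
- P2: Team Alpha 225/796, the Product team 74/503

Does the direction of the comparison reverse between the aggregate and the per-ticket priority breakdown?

P3: Team Alpha 22/29 = 75.9%, the Product team 18/28 = 64.3% → Team Alpha
P2: Team Alpha 225/796 = 28.3%, the Product team 74/503 = 14.7% → Team Alpha
Overall: Team Alpha 247/825 = 29.9%, the Product team 92/531 = 17.3% → Team Alpha
Team Alpha wins overall and in every ticket group — no reversal.

No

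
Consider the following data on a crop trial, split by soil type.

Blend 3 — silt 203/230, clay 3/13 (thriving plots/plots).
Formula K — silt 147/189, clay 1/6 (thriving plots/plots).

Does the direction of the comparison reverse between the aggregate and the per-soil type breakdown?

Silt: Blend 3 203/230 = 88.3%, Formula K 147/189 = 77.8% → Blend 3
Clay: Blend 3 3/13 = 23.1%, Formula K 1/6 = 16.7% → Blend 3
Overall: Blend 3 206/243 = 84.8%, Formula K 148/195 = 75.9% → Blend 3
Blend 3 wins overall and in every soil group — no reversal.

No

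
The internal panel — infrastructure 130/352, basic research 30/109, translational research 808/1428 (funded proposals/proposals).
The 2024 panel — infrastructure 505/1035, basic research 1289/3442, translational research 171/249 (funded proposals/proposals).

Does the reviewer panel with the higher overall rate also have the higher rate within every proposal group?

Infrastructure: the internal panel 130/352 = 36.9%, the 2024 panel 505/1035 = 48.8% → the 2024 panel
Basic research: the internal panel 30/109 = 27.5%, the 2024 panel 1289/3442 = 37.4% → the 2024 panel
Translational research: the internal panel 808/1428 = 56.6%, the 2024 panel 171/249 = 68.7% → the 2024 panel
Overall: the internal panel 968/1889 = 51.2%, the 2024 panel 1965/4726 = 41.6% → the internal panel
The 2024 panel wins each proposal group but the internal panel wins overall — the comparison reverses. The 2024 panel's proposals skew toward basic research, which has a lower base rate.

No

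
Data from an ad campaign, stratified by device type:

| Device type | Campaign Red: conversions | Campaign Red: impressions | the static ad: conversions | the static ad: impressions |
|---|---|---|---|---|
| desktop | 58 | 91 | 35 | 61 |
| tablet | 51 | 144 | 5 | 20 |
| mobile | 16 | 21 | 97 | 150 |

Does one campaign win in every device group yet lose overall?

Yes

Desktop: Campaign Red 58/91 = 63.7%, the static ad 35/61 = 57.4% → Campaign Red
Tablet: Campaign Red 51/144 = 35.4%, the static ad 5/20 = 25.0% → Campaign Red
Mobile: Campaign Red 16/21 = 76.2%, the static ad 97/150 = 64.7% → Campaign Red
Overall: Campaign Red 125/256 = 48.8%, the static ad 137/231 = 59.3% → the static ad
Campaign Red wins each device group but the static ad wins overall — the comparison reverses. Campaign Red's impressions skew toward tablet, which has a lower base rate.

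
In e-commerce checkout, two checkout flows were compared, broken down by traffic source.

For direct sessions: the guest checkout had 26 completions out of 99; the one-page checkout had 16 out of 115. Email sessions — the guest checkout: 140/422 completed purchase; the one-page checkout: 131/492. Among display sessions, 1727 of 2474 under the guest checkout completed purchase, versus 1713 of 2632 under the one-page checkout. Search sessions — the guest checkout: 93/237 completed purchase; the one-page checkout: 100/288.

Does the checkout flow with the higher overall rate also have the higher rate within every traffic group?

Yes

Direct: the guest checkout 26/99 = 26.3%, the one-page checkout 16/115 = 13.9% → the guest checkout
Email: the guest checkout 140/422 = 33.2%, the one-page checkout 131/492 = 26.6% → the guest checkout
Display: the guest checkout 1727/2474 = 69.8%, the one-page checkout 1713/2632 = 65.1% → the guest checkout
Search: the guest checkout 93/237 = 39.2%, the one-page checkout 100/288 = 34.7% → the guest checkout
Overall: the guest checkout 1986/3232 = 61.4%, the one-page checkout 1960/3527 = 55.6% → the guest checkout
The guest checkout wins overall and in every traffic group — no reversal.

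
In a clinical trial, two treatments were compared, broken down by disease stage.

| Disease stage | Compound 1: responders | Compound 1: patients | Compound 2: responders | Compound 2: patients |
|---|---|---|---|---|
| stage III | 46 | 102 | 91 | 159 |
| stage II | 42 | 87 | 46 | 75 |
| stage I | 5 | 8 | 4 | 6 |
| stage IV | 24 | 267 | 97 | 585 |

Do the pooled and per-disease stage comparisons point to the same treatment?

Stage III: Compound 1 46/102 = 45.1%, Compound 2 91/159 = 57.2% → Compound 2
Stage II: Compound 1 42/87 = 48.3%, Compound 2 46/75 = 61.3% → Compound 2
Stage I: Compound 1 5/8 = 62.5%, Compound 2 4/6 = 66.7% → Compound 2
Stage IV: Compound 1 24/267 = 9.0%, Compound 2 97/585 = 16.6% → Compound 2
Overall: Compound 1 117/464 = 25.2%, Compound 2 238/825 = 28.8% → Compound 2
Compound 2 wins overall and in every disease group — no reversal.

Yes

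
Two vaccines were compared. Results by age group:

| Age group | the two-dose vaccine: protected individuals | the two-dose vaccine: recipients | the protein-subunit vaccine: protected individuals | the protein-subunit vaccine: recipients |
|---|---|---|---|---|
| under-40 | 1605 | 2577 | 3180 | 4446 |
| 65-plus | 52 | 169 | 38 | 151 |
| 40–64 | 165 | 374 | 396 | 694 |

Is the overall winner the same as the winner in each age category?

Under-40: the two-dose vaccine 1605/2577 = 62.3%, the protein-subunit vaccine 3180/4446 = 71.5% → the protein-subunit vaccine
65-plus: the two-dose vaccine 52/169 = 30.8%, the protein-subunit vaccine 38/151 = 25.2% → the two-dose vaccine
40–64: the two-dose vaccine 165/374 = 44.1%, the protein-subunit vaccine 396/694 = 57.1% → the protein-subunit vaccine
Overall: the two-dose vaccine 1822/3120 = 58.4%, the protein-subunit vaccine 3614/5291 = 68.3% → the protein-subunit vaccine
Neither sweeps: the two-dose vaccine wins 1 of 3 groups, the protein-subunit vaccine wins 2. The protein-subunit vaccine wins overall but not every group — no Simpson reversal.

No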